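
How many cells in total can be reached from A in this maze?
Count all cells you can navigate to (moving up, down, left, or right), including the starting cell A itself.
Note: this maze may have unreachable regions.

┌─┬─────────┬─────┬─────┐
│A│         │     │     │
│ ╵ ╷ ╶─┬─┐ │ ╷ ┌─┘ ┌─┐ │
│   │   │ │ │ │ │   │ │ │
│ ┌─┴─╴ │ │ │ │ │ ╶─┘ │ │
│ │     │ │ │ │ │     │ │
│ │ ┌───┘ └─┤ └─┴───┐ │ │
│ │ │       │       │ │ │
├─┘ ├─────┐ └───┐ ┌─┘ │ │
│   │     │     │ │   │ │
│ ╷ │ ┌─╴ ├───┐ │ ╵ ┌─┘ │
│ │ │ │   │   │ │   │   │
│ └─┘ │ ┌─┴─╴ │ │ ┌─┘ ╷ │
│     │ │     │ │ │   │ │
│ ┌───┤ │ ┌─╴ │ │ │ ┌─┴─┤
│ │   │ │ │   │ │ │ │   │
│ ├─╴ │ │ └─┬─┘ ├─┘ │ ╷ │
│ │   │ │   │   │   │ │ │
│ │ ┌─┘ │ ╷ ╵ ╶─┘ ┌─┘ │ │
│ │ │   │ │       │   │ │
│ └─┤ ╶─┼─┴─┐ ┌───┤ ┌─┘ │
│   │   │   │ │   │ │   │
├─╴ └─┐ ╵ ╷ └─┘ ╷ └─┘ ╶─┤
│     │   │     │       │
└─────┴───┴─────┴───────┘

Using BFS/flood-fill to find all reachable cells from A:
Maze size: 12 × 12 = 144 total cells
75 cell(s) are walled off and cannot be reached from A.
Reachable cells: 69

Reachable region (· marks reachable cells):

┌─┬─────────┬─────┬─────┐
│A│· · · · ·│     │     │
│ ╵ ╷ ╶─┬─┐ │ ╷ ┌─┘ ┌─┐ │
│· ·│· ·│ │·│ │ │   │ │ │
│ ┌─┴─╴ │ │ │ │ │ ╶─┘ │ │
│·│· · ·│ │·│ │ │     │ │
│ │ ┌───┘ └─┤ └─┴───┐ │ │
│·│·│       │       │ │ │
├─┘ ├─────┐ └───┐ ┌─┘ │ │
│· ·│· · ·│     │ │   │ │
│ ╷ │ ┌─╴ ├───┐ │ ╵ ┌─┘ │
│·│·│·│· ·│   │ │   │   │
│ └─┘ │ ┌─┴─╴ │ │ ┌─┘ ╷ │
│· · ·│·│     │ │ │   │ │
│ ┌───┤ │ ┌─╴ │ │ │ ┌─┴─┤
│·│   │·│ │   │ │ │ │· ·│
│ ├─╴ │ │ └─┬─┘ ├─┘ │ ╷ │
│·│   │·│   │   │   │·│·│
│ │ ┌─┘ │ ╷ ╵ ╶─┘ ┌─┘ │ │
│·│ │· ·│ │       │· ·│·│
│ └─┤ ╶─┼─┴─┐ ┌───┤ ┌─┘ │
│· ·│· ·│· ·│ │· ·│·│· ·│
├─╴ └─┐ ╵ ╷ └─┘ ╷ └─┘ ╶─┤
│· · ·│· ·│· · ·│· · · ·│
└─────┴───┴─────┴───────┘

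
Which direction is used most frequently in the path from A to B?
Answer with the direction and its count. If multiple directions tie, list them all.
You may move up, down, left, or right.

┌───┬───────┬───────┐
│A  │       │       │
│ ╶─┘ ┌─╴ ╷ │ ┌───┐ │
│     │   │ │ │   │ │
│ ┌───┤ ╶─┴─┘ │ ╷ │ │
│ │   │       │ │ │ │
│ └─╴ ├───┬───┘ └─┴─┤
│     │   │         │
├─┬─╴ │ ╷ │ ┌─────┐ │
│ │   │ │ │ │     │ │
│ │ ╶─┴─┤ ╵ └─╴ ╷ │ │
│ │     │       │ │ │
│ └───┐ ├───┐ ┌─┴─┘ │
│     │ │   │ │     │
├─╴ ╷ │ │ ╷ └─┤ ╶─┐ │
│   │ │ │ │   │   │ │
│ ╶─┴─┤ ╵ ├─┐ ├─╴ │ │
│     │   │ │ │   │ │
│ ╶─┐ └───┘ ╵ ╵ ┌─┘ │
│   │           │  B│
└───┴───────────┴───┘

Directions: down, down, down, right, right, down, left, down, right, right, down, down, down, right, up, up, right, down, right, down, down, right, up, right, up, left, up, right, right, down, down, down
Counts: {'down': 14, 'right': 11, 'left': 2, 'up': 5}
Most common: down (14 times)

Solution:

┌───┬───────┬───────┐
│A  │       │       │
│ ╶─┘ ┌─╴ ╷ │ ┌───┐ │
│↓    │   │ │ │   │ │
│ ┌───┤ ╶─┴─┘ │ ╷ │ │
│↓│   │       │ │ │ │
│ └─╴ ├───┬───┘ └─┴─┤
│↳ → ↓│   │         │
├─┬─╴ │ ╷ │ ┌─────┐ │
│ │↓ ↲│ │ │ │     │ │
│ │ ╶─┴─┤ ╵ └─╴ ╷ │ │
│ │↳ → ↓│       │ │ │
│ └───┐ ├───┐ ┌─┴─┘ │
│     │↓│↱ ↓│ │↱ → ↓│
├─╴ ╷ │ │ ╷ └─┤ ╶─┐ │
│   │ │↓│↑│↳ ↓│↑ ↰│↓│
│ ╶─┴─┤ ╵ ├─┐ ├─╴ │ │
│     │↳ ↑│ │↓│↱ ↑│↓│
│ ╶─┐ └───┘ ╵ ╵ ┌─┘ │
│   │        ↳ ↑│  B│
└───┴───────────┴───┘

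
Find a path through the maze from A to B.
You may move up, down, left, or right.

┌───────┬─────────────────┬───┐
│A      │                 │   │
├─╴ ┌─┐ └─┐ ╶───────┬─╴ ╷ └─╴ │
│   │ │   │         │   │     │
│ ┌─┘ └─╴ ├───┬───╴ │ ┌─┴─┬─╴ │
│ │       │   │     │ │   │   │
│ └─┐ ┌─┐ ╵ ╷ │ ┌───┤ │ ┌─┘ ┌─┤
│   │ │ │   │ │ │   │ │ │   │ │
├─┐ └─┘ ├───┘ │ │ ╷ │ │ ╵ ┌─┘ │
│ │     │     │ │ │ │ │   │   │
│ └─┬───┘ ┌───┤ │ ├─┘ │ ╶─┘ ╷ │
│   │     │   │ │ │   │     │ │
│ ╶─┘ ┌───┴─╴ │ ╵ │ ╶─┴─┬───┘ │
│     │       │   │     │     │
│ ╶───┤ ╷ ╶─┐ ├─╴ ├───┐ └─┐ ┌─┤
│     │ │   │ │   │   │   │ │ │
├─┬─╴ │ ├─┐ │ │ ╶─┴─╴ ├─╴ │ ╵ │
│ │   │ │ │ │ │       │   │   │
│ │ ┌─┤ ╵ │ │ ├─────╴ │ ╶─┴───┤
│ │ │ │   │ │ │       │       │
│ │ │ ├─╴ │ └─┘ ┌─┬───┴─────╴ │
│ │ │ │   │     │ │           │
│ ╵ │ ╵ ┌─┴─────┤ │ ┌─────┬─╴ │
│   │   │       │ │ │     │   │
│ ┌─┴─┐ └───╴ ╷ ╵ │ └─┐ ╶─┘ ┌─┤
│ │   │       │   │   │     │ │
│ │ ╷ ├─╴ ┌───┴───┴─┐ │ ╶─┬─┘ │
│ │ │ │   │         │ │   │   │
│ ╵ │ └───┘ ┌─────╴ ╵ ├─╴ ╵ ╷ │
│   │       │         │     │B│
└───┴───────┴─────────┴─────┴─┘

Finding the shortest path through the maze:
Path length: 70 steps
Directions: right → right → right → down → right → down → down → right → up → right → down → down → left → left → down → left → left → down → left → left → down → right → right → down → left → down → down → down → left → down → down → down → right → up → up → right → down → down → right → right → right → up → right → right → right → right → down → right → up → up → left → up → up → right → right → right → right → right → down → left → down → left → left → down → right → down → right → up → right → down

Solution:

┌───────┬─────────────────┬───┐
│A → → ↓│                 │   │
├─╴ ┌─┐ └─┐ ╶───────┬─╴ ╷ └─╴ │
│   │ │↳ ↓│         │   │     │
│ ┌─┘ └─╴ ├───┬───╴ │ ┌─┴─┬─╴ │
│ │      ↓│↱ ↓│     │ │   │   │
│ └─┐ ┌─┐ ╵ ╷ │ ┌───┤ │ ┌─┘ ┌─┤
│   │ │ │↳ ↑│↓│ │   │ │ │   │ │
├─┐ └─┘ ├───┘ │ │ ╷ │ │ ╵ ┌─┘ │
│ │     │↓ ← ↲│ │ │ │ │   │   │
│ └─┬───┘ ┌───┤ │ ├─┘ │ ╶─┘ ╷ │
│   │↓ ← ↲│   │ │ │   │     │ │
│ ╶─┘ ┌───┴─╴ │ ╵ │ ╶─┴─┬───┘ │
│↓ ← ↲│       │   │     │     │
│ ╶───┤ ╷ ╶─┐ ├─╴ ├───┐ └─┐ ┌─┤
│↳ → ↓│ │   │ │   │   │   │ │ │
├─┬─╴ │ ├─┐ │ │ ╶─┴─╴ ├─╴ │ ╵ │
│ │↓ ↲│ │ │ │ │       │   │   │
│ │ ┌─┤ ╵ │ │ ├─────╴ │ ╶─┴───┤
│ │↓│ │   │ │ │       │       │
│ │ │ ├─╴ │ └─┘ ┌─┬───┴─────╴ │
│ │↓│ │   │     │ │↱ → → → → ↓│
│ ╵ │ ╵ ┌─┴─────┤ │ ┌─────┬─╴ │
│↓ ↲│   │       │ │↑│     │↓ ↲│
│ ┌─┴─┐ └───╴ ╷ ╵ │ └─┐ ╶─┘ ┌─┤
│↓│↱ ↓│       │   │↑ ↰│↓ ← ↲│ │
│ │ ╷ ├─╴ ┌───┴───┴─┐ │ ╶─┬─┘ │
│↓│↑│↓│   │↱ → → → ↓│↑│↳ ↓│↱ ↓│
│ ╵ │ └───┘ ┌─────╴ ╵ ├─╴ ╵ ╷ │
│↳ ↑│↳ → → ↑│      ↳ ↑│  ↳ ↑│B│
└───┴───────┴─────────┴─────┴─┘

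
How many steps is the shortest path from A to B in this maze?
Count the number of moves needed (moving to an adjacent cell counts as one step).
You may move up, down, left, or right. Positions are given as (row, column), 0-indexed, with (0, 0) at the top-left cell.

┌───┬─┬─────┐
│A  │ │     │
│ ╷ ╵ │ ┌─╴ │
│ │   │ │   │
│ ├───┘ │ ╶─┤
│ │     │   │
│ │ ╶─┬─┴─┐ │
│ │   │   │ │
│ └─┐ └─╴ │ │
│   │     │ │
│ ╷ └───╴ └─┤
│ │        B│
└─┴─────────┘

Using BFS to find shortest path:
Start: (0, 0), End: (5, 5)
Path found:
(0,0) → (1,0) → (2,0) → (3,0) → (4,0) → (4,1) → (5,1) → (5,2) → (5,3) → (5,4) → (5,5)
Number of steps: 10

Solution:

┌───┬─┬─────┐
│A  │ │     │
│ ╷ ╵ │ ┌─╴ │
│↓│   │ │   │
│ ├───┘ │ ╶─┤
│↓│     │   │
│ │ ╶─┬─┴─┐ │
│↓│   │   │ │
│ └─┐ └─╴ │ │
│↳ ↓│     │ │
│ ╷ └───╴ └─┤
│ │↳ → → → B│
└─┴─────────┘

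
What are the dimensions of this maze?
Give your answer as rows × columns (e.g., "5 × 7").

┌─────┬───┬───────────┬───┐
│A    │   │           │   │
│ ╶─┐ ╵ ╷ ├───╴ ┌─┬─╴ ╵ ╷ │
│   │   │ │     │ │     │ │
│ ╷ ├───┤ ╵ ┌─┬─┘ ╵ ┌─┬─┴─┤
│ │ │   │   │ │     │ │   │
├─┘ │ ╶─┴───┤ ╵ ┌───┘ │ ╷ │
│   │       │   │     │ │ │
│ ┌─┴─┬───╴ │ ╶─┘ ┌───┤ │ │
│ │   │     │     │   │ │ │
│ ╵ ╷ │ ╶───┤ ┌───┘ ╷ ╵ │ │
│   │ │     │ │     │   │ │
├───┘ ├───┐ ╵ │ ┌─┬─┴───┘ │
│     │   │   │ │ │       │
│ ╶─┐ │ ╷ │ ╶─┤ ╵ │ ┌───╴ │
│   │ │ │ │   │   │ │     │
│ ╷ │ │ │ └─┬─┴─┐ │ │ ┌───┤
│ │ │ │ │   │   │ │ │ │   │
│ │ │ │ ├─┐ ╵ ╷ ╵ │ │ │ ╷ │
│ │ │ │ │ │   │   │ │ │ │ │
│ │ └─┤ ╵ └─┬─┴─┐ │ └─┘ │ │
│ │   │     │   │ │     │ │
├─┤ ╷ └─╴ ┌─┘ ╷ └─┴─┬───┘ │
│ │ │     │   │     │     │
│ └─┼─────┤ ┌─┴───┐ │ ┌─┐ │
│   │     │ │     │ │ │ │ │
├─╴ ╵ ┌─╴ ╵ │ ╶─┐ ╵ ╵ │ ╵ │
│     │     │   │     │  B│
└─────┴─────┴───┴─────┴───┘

Counting the maze dimensions:
Rows (vertical): 14
Columns (horizontal): 13
Dimensions: 14 × 13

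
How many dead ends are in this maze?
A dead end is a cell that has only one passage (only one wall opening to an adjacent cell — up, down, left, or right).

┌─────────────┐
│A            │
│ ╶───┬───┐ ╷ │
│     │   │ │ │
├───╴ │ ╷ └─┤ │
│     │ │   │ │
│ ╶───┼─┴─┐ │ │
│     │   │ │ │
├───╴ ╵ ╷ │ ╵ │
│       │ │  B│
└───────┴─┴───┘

Checking each cell for number of passages:

Dead ends found at positions:
  (1, 5)
  (2, 3)
  (4, 0)
  (4, 4)
Total dead ends: 4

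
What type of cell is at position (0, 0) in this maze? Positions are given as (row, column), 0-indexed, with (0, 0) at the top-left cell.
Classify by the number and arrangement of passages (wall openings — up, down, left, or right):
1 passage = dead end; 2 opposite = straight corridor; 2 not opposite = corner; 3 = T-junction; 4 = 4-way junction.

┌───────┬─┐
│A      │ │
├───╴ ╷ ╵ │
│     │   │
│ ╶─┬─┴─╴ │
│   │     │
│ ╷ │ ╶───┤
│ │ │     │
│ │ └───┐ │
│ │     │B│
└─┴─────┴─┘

Checking cell at (0, 0):
Number of passages: 1
Cell type: dead end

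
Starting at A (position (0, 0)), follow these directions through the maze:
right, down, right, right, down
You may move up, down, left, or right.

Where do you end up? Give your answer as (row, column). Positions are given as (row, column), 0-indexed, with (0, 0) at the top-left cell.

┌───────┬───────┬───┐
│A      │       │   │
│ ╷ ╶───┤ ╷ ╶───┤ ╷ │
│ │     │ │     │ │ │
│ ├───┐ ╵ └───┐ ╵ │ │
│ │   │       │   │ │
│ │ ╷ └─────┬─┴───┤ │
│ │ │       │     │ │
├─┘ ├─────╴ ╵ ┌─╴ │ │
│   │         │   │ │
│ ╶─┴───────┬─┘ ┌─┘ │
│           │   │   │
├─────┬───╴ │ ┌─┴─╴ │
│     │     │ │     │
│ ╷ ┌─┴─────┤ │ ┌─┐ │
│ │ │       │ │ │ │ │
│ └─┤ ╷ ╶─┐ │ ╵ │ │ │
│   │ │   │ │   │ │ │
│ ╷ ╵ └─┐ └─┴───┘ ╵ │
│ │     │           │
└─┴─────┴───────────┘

Following directions step by step:
Start: (0, 0)
  right: (0, 0) → (0, 1)
  down: (0, 1) → (1, 1)
  right: (1, 1) → (1, 2)
  right: (1, 2) → (1, 3)
  down: (1, 3) → (2, 3)
Final position: (2, 3)

Path taken:

┌───────┬───────┬───┐
│A ↓    │       │   │
│ ╷ ╶───┤ ╷ ╶───┤ ╷ │
│ │↳ → ↓│ │     │ │ │
│ ├───┐ ╵ └───┐ ╵ │ │
│ │   │B      │   │ │
│ │ ╷ └─────┬─┴───┤ │
│ │ │       │     │ │
├─┘ ├─────╴ ╵ ┌─╴ │ │
│   │         │   │ │
│ ╶─┴───────┬─┘ ┌─┘ │
│           │   │   │
├─────┬───╴ │ ┌─┴─╴ │
│     │     │ │     │
│ ╷ ┌─┴─────┤ │ ┌─┐ │
│ │ │       │ │ │ │ │
│ └─┤ ╷ ╶─┐ │ ╵ │ │ │
│   │ │   │ │   │ │ │
│ ╷ ╵ └─┐ └─┴───┘ ╵ │
│ │     │           │
└─┴─────┴───────────┘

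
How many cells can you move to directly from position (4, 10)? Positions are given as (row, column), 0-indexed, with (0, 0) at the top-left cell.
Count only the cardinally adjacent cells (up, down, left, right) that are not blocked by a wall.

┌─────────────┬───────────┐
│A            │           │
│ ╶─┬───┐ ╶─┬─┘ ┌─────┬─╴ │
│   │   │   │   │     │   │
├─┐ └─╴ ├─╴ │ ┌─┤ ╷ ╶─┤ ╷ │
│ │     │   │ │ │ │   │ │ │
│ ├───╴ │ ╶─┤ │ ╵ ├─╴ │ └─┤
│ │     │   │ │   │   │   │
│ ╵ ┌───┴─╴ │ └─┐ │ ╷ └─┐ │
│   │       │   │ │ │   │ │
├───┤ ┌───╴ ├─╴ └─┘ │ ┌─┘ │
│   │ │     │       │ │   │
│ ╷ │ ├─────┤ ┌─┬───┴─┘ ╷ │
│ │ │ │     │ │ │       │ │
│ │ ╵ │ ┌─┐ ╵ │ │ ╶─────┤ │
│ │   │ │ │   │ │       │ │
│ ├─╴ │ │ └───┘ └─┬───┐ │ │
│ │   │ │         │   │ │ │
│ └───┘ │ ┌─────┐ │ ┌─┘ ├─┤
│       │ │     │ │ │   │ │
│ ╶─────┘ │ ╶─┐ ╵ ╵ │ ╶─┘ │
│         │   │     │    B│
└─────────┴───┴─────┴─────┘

Checking passable neighbors of (4, 10):
Neighbors: (3, 10), (5, 10), (4, 11)
Count: 3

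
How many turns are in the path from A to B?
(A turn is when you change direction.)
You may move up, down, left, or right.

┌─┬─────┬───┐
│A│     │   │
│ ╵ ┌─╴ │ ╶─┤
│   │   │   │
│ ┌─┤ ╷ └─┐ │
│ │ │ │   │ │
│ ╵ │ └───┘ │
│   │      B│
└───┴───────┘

Directions: down, right, up, right, right, down, left, down, down, right, right, right
Number of turns: 7

Solution:

┌─┬─────┬───┐
│A│↱ → ↓│   │
│ ╵ ┌─╴ │ ╶─┤
│↳ ↑│↓ ↲│   │
│ ┌─┤ ╷ └─┐ │
│ │ │↓│   │ │
│ ╵ │ └───┘ │
│   │↳ → → B│
└───┴───────┘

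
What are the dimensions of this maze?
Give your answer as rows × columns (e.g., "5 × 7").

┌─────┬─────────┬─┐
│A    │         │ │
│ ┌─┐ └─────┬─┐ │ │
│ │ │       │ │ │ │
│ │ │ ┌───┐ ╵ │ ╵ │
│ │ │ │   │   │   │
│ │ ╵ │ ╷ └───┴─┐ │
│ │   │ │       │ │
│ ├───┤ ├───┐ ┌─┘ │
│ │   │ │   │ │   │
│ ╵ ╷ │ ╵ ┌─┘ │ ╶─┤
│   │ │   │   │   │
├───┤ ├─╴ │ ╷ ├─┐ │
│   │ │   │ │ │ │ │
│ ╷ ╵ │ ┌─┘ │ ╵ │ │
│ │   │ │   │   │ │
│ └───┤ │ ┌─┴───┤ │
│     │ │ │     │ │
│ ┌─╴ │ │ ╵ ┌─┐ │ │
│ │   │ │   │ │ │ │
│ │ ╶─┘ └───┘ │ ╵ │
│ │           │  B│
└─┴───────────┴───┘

Counting the maze dimensions:
Rows (vertical): 11
Columns (horizontal): 9
Dimensions: 11 × 9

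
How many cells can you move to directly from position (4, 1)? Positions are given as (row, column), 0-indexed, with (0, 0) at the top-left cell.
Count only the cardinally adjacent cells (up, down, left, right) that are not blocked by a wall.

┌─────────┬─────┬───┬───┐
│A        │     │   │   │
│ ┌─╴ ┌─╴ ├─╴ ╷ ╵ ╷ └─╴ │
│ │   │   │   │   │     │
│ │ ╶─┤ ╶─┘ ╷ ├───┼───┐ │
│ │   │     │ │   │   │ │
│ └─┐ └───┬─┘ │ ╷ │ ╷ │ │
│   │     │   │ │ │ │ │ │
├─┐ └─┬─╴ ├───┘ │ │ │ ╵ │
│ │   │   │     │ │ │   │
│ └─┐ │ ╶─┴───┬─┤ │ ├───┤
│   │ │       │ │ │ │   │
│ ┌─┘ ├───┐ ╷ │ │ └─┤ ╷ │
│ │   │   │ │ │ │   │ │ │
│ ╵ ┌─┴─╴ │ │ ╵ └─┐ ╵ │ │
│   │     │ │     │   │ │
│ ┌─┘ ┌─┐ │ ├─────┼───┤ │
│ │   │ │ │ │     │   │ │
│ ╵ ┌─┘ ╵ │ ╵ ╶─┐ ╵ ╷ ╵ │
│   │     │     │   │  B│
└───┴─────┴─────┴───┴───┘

Checking passable neighbors of (4, 1):
Neighbors: (3, 1), (4, 2)
Count: 2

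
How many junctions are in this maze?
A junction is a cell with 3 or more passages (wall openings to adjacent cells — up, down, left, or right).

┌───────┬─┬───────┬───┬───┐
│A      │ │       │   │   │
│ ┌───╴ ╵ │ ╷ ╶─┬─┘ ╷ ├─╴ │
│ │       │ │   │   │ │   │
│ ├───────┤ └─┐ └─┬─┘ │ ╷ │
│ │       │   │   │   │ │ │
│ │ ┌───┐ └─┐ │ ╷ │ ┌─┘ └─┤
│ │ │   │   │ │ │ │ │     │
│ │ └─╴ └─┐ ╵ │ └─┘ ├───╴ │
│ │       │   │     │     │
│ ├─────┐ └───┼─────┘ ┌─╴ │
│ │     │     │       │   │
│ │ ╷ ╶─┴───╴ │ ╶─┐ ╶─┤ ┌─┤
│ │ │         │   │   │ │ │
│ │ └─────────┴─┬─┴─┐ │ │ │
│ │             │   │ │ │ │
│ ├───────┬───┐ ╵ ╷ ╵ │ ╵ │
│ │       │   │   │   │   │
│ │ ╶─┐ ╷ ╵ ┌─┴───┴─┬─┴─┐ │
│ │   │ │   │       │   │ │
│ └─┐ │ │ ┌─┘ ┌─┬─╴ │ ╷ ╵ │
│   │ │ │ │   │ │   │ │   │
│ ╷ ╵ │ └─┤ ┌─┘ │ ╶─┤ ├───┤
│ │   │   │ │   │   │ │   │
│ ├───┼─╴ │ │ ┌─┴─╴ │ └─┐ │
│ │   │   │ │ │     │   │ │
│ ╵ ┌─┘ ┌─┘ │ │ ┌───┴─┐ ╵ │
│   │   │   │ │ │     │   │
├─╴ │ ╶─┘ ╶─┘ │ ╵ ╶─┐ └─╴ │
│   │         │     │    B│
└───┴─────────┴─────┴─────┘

Checking each cell for number of passages:

Junctions found (3+ passages):
  (0, 6): 3 passages
  (1, 3): 3 passages
  (1, 12): 3 passages
  (2, 7): 3 passages
  (3, 11): 3 passages
  (4, 3): 3 passages
  (4, 12): 3 passages
  (5, 2): 3 passages
  (5, 9): 3 passages
  (8, 3): 3 passages
  (8, 12): 3 passages
  (9, 4): 3 passages
  (10, 0): 3 passages
  (13, 1): 3 passages
  (13, 12): 3 passages
  (14, 4): 3 passages
  (14, 8): 3 passages
Total junctions: 17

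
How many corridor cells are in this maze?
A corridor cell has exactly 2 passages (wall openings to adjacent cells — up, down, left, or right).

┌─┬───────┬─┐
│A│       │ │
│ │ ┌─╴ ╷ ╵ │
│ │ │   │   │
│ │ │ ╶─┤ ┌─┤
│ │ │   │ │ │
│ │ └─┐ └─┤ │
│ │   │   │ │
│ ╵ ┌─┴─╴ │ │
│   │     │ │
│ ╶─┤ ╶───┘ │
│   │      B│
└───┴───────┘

Counting cells with exactly 2 passages:
Total corridor cells: 26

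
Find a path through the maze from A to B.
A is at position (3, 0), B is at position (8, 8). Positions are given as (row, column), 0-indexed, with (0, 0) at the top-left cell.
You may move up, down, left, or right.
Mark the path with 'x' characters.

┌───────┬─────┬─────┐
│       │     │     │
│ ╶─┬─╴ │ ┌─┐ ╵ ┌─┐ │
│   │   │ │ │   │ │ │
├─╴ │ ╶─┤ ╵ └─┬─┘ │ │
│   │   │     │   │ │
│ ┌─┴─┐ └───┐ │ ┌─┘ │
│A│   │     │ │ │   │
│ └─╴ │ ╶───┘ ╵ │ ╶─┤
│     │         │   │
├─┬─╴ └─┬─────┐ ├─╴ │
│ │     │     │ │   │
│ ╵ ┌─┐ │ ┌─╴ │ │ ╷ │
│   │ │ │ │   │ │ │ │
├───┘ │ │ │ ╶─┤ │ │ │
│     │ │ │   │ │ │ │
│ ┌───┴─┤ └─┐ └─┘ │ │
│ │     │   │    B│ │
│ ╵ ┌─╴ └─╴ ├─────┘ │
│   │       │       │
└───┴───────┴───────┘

Finding the shortest path from (3, 0) to (8, 8):
Path length: 41 steps
Directions: up → right → up → left → up → right → right → right → down → left → down → right → down → down → right → right → right → up → up → left → left → up → up → right → right → down → right → up → right → right → down → down → down → left → down → right → down → left → down → down → down

Solution:

┌───────┬─────┬─────┐
│x x x x│x x x│x x x│
│ ╶─┬─╴ │ ┌─┐ ╵ ┌─┐ │
│x x│x x│x│ │x x│ │x│
├─╴ │ ╶─┤ ╵ └─┬─┘ │ │
│x x│x x│x x x│   │x│
│ ┌─┴─┐ └───┐ │ ┌─┘ │
│A│   │x    │x│ │x x│
│ └─╴ │ ╶───┘ ╵ │ ╶─┤
│     │x x x x  │x x│
├─┬─╴ └─┬─────┐ ├─╴ │
│ │     │     │ │x x│
│ ╵ ┌─┐ │ ┌─╴ │ │ ╷ │
│   │ │ │ │   │ │x│ │
├───┘ │ │ │ ╶─┤ │ │ │
│     │ │ │   │ │x│ │
│ ┌───┴─┤ └─┐ └─┘ │ │
│ │     │   │    B│ │
│ ╵ ┌─╴ └─╴ ├─────┘ │
│   │       │       │
└───┴───────┴───────┘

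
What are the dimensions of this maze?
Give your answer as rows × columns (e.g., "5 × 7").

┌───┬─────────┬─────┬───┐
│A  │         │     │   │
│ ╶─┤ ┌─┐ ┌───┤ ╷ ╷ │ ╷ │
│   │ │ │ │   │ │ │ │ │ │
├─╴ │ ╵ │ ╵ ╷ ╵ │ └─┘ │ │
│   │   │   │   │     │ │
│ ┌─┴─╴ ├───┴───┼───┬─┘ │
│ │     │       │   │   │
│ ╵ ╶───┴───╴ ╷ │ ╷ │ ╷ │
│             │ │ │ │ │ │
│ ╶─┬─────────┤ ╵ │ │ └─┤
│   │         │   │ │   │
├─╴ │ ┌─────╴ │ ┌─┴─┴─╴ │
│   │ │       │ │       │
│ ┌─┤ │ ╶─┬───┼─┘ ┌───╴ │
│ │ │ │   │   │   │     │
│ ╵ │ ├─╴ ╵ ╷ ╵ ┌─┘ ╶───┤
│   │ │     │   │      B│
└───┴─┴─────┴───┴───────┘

Counting the maze dimensions:
Rows (vertical): 9
Columns (horizontal): 12
Dimensions: 9 × 12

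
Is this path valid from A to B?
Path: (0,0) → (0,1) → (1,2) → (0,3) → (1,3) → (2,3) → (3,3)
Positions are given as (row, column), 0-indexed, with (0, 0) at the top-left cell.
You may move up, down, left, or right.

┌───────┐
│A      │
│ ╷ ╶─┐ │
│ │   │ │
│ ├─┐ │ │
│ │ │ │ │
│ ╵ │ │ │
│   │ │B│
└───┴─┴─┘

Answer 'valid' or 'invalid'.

Checking path validity:
Result: Invalid move at step 2: cannot move from (0, 1) to (1, 2).

invalid

Correct solution:

┌───────┐
│A → → ↓│
│ ╷ ╶─┐ │
│ │   │↓│
│ ├─┐ │ │
│ │ │ │↓│
│ ╵ │ │ │
│   │ │B│
└───┴─┴─┘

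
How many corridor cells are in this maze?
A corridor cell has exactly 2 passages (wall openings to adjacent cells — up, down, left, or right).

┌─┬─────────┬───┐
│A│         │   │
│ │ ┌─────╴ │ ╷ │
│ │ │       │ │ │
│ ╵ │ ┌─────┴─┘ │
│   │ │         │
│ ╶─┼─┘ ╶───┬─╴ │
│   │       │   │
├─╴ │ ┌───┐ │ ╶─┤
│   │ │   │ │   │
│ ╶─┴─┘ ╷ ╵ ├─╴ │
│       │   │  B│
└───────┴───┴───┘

Counting cells with exactly 2 passages:
Total corridor cells: 40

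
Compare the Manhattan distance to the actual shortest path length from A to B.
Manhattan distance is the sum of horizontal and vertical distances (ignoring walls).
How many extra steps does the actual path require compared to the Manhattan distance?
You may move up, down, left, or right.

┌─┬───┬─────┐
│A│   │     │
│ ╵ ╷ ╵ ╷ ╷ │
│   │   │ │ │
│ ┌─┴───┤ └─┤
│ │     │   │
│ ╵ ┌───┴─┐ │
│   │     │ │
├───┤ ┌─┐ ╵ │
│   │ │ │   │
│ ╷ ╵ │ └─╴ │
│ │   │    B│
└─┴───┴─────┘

Manhattan distance: |5 - 0| + |5 - 0| = 10
Actual path length: 14
Extra steps: 14 - 10 = 4

Solution:

┌─┬───┬─────┐
│A│↱ ↓│↱ ↓  │
│ ╵ ╷ ╵ ╷ ╷ │
│↳ ↑│↳ ↑│↓│ │
│ ┌─┴───┤ └─┤
│ │     │↳ ↓│
│ ╵ ┌───┴─┐ │
│   │     │↓│
├───┤ ┌─┐ ╵ │
│   │ │ │  ↓│
│ ╷ ╵ │ └─╴ │
│ │   │    B│
└─┴───┴─────┘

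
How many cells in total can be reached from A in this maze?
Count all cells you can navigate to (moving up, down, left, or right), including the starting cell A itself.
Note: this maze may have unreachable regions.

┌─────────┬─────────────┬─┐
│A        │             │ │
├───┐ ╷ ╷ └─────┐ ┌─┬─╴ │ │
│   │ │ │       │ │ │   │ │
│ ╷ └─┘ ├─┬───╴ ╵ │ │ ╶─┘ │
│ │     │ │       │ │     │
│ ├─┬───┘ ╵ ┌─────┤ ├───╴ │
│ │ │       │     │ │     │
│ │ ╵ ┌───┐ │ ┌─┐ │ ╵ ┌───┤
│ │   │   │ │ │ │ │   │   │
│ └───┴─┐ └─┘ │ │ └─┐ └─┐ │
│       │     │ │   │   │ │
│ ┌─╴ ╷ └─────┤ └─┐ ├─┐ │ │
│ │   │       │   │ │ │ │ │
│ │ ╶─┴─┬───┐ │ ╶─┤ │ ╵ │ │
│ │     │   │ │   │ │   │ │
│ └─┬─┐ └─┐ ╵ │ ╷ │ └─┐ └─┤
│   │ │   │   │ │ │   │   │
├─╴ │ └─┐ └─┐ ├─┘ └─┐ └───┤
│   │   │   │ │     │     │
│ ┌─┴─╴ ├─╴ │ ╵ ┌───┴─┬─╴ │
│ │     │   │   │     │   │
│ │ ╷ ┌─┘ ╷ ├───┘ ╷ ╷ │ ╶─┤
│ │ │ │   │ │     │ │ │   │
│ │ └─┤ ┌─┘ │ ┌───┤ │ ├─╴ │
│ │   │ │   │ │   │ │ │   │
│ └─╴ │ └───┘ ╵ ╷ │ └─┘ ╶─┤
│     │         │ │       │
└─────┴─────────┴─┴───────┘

Using BFS/flood-fill to find all reachable cells from A:
Maze size: 14 × 13 = 182 total cells
5 cell(s) are walled off and cannot be reached from A.
Reachable cells: 177

Reachable region (· marks reachable cells):

┌─────────┬─────────────┬─┐
│A · · · ·│· · · · · · ·│·│
├───┐ ╷ ╷ └─────┐ ┌─┬─╴ │ │
│· ·│·│·│· · · ·│·│·│· ·│·│
│ ╷ └─┘ ├─┬───╴ ╵ │ │ ╶─┘ │
│·│· · ·│·│· · · ·│·│· · ·│
│ ├─┬───┘ ╵ ┌─────┤ ├───╴ │
│·│·│· · · ·│· · ·│·│· · ·│
│ │ ╵ ┌───┐ │ ┌─┐ │ ╵ ┌───┤
│·│· ·│· ·│·│·│·│·│· ·│   │
│ └───┴─┐ └─┘ │ │ └─┐ └─┐ │
│· · · ·│· · ·│·│· ·│· ·│ │
│ ┌─╴ ╷ └─────┤ └─┐ ├─┐ │ │
│·│· ·│· · · ·│· ·│·│·│·│ │
│ │ ╶─┴─┬───┐ │ ╶─┤ │ ╵ │ │
│·│· · ·│· ·│·│· ·│·│· ·│ │
│ └─┬─┐ └─┐ ╵ │ ╷ │ └─┐ └─┤
│· ·│·│· ·│· ·│·│·│· ·│· ·│
├─╴ │ └─┐ └─┐ ├─┘ └─┐ └───┤
│· ·│· ·│· ·│·│· · ·│· · ·│
│ ┌─┴─╴ ├─╴ │ ╵ ┌───┴─┬─╴ │
│·│· · ·│· ·│· ·│· · ·│· ·│
│ │ ╷ ┌─┘ ╷ ├───┘ ╷ ╷ │ ╶─┤
│·│·│·│· ·│·│· · ·│·│·│· ·│
│ │ └─┤ ┌─┘ │ ┌───┤ │ ├─╴ │
│·│· ·│·│· ·│·│· ·│·│·│· ·│
│ └─╴ │ └───┘ ╵ ╷ │ └─┘ ╶─┤
│· · ·│· · · · ·│·│· · · ·│
└─────┴─────────┴─┴───────┘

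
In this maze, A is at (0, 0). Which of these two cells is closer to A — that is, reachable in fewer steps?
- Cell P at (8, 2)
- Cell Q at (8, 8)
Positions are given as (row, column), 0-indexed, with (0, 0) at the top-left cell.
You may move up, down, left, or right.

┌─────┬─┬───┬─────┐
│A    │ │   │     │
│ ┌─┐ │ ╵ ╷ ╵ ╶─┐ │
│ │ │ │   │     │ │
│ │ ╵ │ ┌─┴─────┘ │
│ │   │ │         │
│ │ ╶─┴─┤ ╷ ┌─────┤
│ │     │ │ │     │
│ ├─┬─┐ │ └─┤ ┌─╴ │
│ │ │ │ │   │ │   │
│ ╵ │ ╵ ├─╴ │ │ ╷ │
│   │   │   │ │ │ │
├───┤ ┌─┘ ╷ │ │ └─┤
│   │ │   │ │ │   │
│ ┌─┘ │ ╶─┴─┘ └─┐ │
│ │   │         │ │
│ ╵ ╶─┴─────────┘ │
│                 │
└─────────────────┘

Shortest path A → P at (8, 2): 16 steps
Shortest path A → Q at (8, 8): 22 steps

P is closer (16 steps vs 22 steps).

Path to P:

┌─────┬─┬───┬─────┐
│A → ↓│ │   │     │
│ ┌─┐ │ ╵ ╷ ╵ ╶─┐ │
│ │ │↓│   │     │ │
│ │ ╵ │ ┌─┴─────┘ │
│ │↓ ↲│ │         │
│ │ ╶─┴─┤ ╷ ┌─────┤
│ │↳ → ↓│ │ │     │
│ ├─┬─┐ │ └─┤ ┌─╴ │
│ │ │ │↓│   │ │   │
│ ╵ │ ╵ ├─╴ │ │ ╷ │
│   │↓ ↲│   │ │ │ │
├───┤ ┌─┘ ╷ │ │ └─┤
│   │↓│   │ │ │   │
│ ┌─┘ │ ╶─┴─┘ └─┐ │
│ │↓ ↲│         │ │
│ ╵ ╶─┴─────────┘ │
│  ↳ P            │
└─────────────────┘

Path to Q:

┌─────┬─┬───┬─────┐
│A → ↓│ │   │     │
│ ┌─┐ │ ╵ ╷ ╵ ╶─┐ │
│ │ │↓│   │     │ │
│ │ ╵ │ ┌─┴─────┘ │
│ │↓ ↲│ │         │
│ │ ╶─┴─┤ ╷ ┌─────┤
│ │↳ → ↓│ │ │     │
│ ├─┬─┐ │ └─┤ ┌─╴ │
│ │ │ │↓│   │ │   │
│ ╵ │ ╵ ├─╴ │ │ ╷ │
│   │↓ ↲│   │ │ │ │
├───┤ ┌─┘ ╷ │ │ └─┤
│   │↓│   │ │ │   │
│ ┌─┘ │ ╶─┴─┘ └─┐ │
│ │↓ ↲│         │ │
│ ╵ ╶─┴─────────┘ │
│  ↳ → → → → → → Q│
└─────────────────┘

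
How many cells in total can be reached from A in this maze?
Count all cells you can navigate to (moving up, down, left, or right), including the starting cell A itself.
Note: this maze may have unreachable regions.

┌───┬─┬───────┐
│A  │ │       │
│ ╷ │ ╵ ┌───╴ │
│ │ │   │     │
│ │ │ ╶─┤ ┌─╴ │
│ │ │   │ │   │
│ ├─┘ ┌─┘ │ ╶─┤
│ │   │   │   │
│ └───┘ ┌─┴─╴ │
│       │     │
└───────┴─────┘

Using BFS/flood-fill to find all reachable cells from A:
Maze size: 5 × 7 = 35 total cells
All cells are reachable — the maze is fully connected.
Reachable cells: 35

Reachable region (· marks reachable cells):

┌───┬─┬───────┐
│A ·│·│· · · ·│
│ ╷ │ ╵ ┌───╴ │
│·│·│· ·│· · ·│
│ │ │ ╶─┤ ┌─╴ │
│·│·│· ·│·│· ·│
│ ├─┘ ┌─┘ │ ╶─┤
│·│· ·│· ·│· ·│
│ └───┘ ┌─┴─╴ │
│· · · ·│· · ·│
└───────┴─────┘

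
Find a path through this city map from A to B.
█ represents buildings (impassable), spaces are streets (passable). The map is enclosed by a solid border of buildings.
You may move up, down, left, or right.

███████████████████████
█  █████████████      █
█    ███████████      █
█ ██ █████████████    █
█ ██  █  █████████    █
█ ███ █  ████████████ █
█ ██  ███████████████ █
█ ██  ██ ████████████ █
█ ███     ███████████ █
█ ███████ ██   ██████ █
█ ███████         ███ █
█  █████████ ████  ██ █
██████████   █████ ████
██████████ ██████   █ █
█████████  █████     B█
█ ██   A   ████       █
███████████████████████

Finding the shortest path from A to B:
Movement: cardinal only
Path length: 23 steps
Directions: right → right → up → right → up → up → right → right → up → up → right → right → right → right → right → down → right → down → down → down → right → right → right

Solution:

███████████████████████
█  █████████████      █
█    ███████████      █
█ ██ █████████████    █
█ ██  █  █████████    █
█ ███ █  ████████████ █
█ ██  ███████████████ █
█ ██  ██ ████████████ █
█ ███     ███████████ █
█ ███████ ██   ██████ █
█ ███████   ↱→→→→↓███ █
█  █████████↑████↳↓██ █
██████████↱→↑█████↓████
██████████↑██████ ↓ █ █
█████████↱↑█████  ↳→→B█
█ ██   A→↑ ████       █
███████████████████████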